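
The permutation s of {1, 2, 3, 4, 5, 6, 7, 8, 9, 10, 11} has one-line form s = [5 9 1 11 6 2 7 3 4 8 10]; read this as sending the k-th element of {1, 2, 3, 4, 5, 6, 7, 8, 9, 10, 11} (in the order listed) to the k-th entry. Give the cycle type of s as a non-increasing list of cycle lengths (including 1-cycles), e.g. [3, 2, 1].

[10, 1]

The disjoint cycles are (1 5 6 2 9 4 11 10 8 3)(7), with lengths 10, 1 in non-increasing order.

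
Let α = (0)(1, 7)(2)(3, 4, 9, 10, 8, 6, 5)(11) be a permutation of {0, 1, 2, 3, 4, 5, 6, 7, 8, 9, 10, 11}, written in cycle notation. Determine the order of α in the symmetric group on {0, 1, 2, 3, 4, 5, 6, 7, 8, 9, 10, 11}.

The cycle type of α is (7, 2, 1, 1, 1).
The order is lcm(7, 2) = 14.

14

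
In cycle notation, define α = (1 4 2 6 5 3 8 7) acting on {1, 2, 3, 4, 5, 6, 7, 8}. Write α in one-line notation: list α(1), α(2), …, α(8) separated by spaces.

4 6 8 2 3 5 1 7

Reading each image from the cycles: 1→4, 2→6, 3→8, 4→2, 5→3, 6→5, 7→1, 8→7.
So the one-line form is 4 6 8 2 3 5 1 7.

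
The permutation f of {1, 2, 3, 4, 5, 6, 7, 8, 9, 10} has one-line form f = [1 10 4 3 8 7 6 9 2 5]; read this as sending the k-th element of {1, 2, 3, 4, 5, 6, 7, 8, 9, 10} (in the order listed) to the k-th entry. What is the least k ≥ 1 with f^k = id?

Writing f as disjoint cycles, the cycle lengths are 5, 2, 2, 1.
The order of f is the least common multiple of its cycle lengths: lcm(5, 2, 2) = 10.

10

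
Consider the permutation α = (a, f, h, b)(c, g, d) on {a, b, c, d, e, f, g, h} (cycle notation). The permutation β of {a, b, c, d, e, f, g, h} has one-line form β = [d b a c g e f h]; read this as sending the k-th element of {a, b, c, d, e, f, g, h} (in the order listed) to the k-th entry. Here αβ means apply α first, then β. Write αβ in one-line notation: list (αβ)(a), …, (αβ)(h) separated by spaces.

e d f a g h c b

(αβ)(x) = β(α(x)). Computing each image: β(α(a)) = β(f) = e, β(α(b)) = β(a) = d, β(α(c)) = β(g) = f, β(α(d)) = β(c) = a, β(α(e)) = β(e) = g, β(α(f)) = β(h) = h, β(α(g)) = β(d) = c, β(α(h)) = β(b) = b.
Hence αβ = [e d f a g h c b].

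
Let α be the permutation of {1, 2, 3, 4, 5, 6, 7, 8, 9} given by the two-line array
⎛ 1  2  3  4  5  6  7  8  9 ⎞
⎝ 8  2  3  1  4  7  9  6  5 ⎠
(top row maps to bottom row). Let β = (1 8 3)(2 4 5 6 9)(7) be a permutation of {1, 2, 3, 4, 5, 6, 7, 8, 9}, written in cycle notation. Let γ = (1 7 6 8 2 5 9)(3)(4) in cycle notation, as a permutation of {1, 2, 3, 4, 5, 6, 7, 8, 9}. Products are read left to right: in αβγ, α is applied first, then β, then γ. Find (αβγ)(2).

4

Chase 2: α(2) = 2; β(2) = 4; γ(4) = 4. Hence (αβγ)(2) = 4.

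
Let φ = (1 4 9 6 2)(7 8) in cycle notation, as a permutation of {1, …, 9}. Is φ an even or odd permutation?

odd

The cycle lengths are 5, 2, 1, 1.
A cycle is odd iff its length is even; φ has 1 even-length cycle, so sgn(φ) = (−1)^1 and φ is odd.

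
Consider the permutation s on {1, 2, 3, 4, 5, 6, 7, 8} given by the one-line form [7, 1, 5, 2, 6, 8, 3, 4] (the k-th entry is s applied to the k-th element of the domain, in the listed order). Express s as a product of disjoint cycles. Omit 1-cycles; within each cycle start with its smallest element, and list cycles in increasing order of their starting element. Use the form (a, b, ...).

(1, 7, 3, 5, 6, 8, 4, 2)

Start at 1 and follow images: 1 → 7 → 3 → 5 → 6 → 8 → 4 → 2 → 1, giving the cycle (1, 7, 3, 5, 6, 8, 4, 2).
Continuing from each remaining unvisited element yields (1, 7, 3, 5, 6, 8, 4, 2).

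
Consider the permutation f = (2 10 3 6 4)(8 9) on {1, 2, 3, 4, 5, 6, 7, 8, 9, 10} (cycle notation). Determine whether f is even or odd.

The cycle lengths are 5, 2, 1, 1, 1.
A cycle is odd iff its length is even; f has 1 even-length cycle, so sgn(f) = (−1)^1 and f is odd.

odd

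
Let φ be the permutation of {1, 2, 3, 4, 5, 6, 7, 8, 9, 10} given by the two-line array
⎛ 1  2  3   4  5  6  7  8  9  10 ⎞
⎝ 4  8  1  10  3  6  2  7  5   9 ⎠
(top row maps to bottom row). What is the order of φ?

The disjoint-cycle form of φ has cycle lengths 6, 3, 1.
The order of φ is the least common multiple of its cycle lengths: lcm(6, 3) = 6.

6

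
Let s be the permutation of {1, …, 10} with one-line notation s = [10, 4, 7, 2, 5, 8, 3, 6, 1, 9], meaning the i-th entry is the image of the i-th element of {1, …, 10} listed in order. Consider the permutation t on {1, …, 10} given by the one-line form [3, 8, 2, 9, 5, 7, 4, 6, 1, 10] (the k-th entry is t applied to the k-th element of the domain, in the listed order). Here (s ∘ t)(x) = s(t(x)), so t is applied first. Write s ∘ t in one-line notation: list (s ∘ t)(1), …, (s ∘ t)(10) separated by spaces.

7 6 4 1 5 3 2 8 10 9

(s ∘ t)(x) = s(t(x)). Computing each image: s(t(1)) = s(3) = 7, s(t(2)) = s(8) = 6, s(t(3)) = s(2) = 4, s(t(4)) = s(9) = 1, s(t(5)) = s(5) = 5, s(t(6)) = s(7) = 3, s(t(7)) = s(4) = 2, s(t(8)) = s(6) = 8, s(t(9)) = s(1) = 10, s(t(10)) = s(10) = 9.
Hence s ∘ t = [7 6 4 1 5 3 2 8 10 9].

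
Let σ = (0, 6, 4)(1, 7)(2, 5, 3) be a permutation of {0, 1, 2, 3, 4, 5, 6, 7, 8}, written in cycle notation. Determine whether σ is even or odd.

odd

The cycle lengths are 3, 3, 2, 1.
A cycle is odd iff its length is even; σ has 1 even-length cycle, so sgn(σ) = (−1)^1 and σ is odd.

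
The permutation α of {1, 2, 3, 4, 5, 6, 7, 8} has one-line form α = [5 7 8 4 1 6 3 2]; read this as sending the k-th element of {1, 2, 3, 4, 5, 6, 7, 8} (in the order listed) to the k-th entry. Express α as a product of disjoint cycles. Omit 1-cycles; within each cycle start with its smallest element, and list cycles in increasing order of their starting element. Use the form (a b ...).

Start at 1 and follow images: 1 → 5 → 1, giving the cycle (1 5).
Repeating from the next unused element and collecting all non-trivial cycles gives (1 5)(2 7 3 8).

(1 5)(2 7 3 8)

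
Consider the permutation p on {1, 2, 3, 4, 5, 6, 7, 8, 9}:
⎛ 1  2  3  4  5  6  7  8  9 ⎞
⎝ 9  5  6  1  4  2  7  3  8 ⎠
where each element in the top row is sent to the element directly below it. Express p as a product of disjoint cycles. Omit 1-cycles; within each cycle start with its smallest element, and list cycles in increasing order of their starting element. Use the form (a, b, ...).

(1, 9, 8, 3, 6, 2, 5, 4)

Iterating p from 1 gives 1 → 9 → 8 → 3 → 6 → 2 → 5 → 4 → 1; that is the 8-cycle (1, 9, 8, 3, 6, 2, 5, 4).
Repeating from the next unused element and collecting all non-trivial cycles gives (1, 9, 8, 3, 6, 2, 5, 4).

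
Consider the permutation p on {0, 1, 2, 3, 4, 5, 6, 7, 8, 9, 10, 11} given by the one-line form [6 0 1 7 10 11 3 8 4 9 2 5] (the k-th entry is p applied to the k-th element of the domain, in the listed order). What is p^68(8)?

Tracing 8 → 4 → … returns to 8 after 9 steps, so 8 lies in a 9-cycle (0 6 3 7 8 4 10 2 1).
Powers repeat with period 9 on this cycle, and 68 mod 9 = 5, so p^68(8) = p^5(8).
Stepping 5 places around the cycle: 8 → 4 → 10 → 2 → 1 → 0.

0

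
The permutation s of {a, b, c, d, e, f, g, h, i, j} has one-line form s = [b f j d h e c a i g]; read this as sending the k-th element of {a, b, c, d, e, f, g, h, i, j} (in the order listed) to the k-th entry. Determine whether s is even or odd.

In disjoint-cycle form the cycle lengths are 5, 3, 1, 1.
A cycle of length ℓ contributes ℓ−1 transpositions, so s is a product of 4 + 2 = 6 transpositions — even.

even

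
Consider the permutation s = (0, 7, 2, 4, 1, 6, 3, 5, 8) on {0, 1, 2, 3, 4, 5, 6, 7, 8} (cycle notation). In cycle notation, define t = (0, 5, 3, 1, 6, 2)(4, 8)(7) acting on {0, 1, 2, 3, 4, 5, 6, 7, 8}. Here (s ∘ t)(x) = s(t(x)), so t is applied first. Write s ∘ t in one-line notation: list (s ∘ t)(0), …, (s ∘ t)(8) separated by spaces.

8 3 7 6 0 5 4 2 1

For each element, apply t then s: 0 → 5 → 8; 1 → 6 → 3; 2 → 0 → 7; 3 → 1 → 6; 4 → 8 → 0; 5 → 3 → 5; 6 → 2 → 4; 7 → 7 → 2; 8 → 4 → 1.
So s ∘ t in one-line form is 8 3 7 6 0 5 4 2 1.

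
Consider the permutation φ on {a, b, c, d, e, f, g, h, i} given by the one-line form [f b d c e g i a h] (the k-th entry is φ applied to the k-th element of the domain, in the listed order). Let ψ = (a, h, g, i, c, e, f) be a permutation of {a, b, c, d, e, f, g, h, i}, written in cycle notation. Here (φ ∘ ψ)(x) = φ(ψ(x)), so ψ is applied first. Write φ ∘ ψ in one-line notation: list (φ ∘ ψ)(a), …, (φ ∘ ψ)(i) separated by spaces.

a b e c g f h i d

(φ ∘ ψ)(x) = φ(ψ(x)). Computing each image: φ(ψ(a)) = φ(h) = a, φ(ψ(b)) = φ(b) = b, φ(ψ(c)) = φ(e) = e, φ(ψ(d)) = φ(d) = c, φ(ψ(e)) = φ(f) = g, φ(ψ(f)) = φ(a) = f, φ(ψ(g)) = φ(i) = h, φ(ψ(h)) = φ(g) = i, φ(ψ(i)) = φ(c) = d.
Hence φ ∘ ψ = [a b e c g f h i d].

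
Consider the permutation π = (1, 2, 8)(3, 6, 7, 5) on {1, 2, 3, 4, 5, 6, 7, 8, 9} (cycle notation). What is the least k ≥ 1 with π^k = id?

The cycle type of π is (4, 3, 1, 1).
The order of π is the least common multiple of its cycle lengths: lcm(4, 3) = 12.

12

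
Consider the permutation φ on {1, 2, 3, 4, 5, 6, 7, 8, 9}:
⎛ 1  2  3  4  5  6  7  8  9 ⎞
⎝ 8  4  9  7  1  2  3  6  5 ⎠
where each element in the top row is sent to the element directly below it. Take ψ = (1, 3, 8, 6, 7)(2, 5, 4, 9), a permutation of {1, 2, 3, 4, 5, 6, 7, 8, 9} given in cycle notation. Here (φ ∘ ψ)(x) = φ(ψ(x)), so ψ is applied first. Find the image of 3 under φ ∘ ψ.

6

First apply ψ: ψ(3) = 8, then φ(8) = 6. Thus (φ ∘ ψ)(3) = 6.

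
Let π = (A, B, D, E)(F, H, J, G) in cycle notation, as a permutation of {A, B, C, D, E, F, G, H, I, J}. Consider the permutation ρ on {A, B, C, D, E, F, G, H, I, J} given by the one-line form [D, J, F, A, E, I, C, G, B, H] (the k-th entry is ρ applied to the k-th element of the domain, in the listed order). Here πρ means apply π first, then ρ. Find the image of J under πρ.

C

First apply π: π(J) = G, then ρ(G) = C. Thus (πρ)(J) = C.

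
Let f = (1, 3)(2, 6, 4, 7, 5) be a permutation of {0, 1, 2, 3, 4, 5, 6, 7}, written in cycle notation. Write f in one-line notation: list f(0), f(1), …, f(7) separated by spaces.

0 3 6 1 7 2 4 5

Image by image: 0↦0, 1↦3, 2↦6, 3↦1, 4↦7, 5↦2, 6↦4, 7↦5.
Listing these in domain order gives 0 3 6 1 7 2 4 5.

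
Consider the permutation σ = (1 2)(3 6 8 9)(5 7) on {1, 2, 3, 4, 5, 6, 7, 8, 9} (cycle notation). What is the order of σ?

The disjoint cycles have lengths 4, 2, 2, 1.
The order is lcm(4, 2, 2) = 4.

4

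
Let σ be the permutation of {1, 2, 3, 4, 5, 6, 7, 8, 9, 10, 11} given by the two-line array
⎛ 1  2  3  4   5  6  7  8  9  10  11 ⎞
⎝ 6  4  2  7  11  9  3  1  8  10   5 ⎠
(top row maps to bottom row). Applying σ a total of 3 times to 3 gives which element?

7

Tracing 3 → 2 → … returns to 3 after 4 steps, so 3 lies in a 4-cycle (2 4 7 3).
Advancing 3 steps from 3: 3 → 2 → 4 → 7.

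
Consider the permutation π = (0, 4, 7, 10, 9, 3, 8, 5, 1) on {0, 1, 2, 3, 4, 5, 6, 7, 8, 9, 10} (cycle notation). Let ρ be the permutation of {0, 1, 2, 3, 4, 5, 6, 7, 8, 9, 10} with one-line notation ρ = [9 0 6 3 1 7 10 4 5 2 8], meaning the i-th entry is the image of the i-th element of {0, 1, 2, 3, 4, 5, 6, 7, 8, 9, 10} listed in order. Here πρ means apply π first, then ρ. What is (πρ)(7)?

π(7) = 10, then ρ(10) = 8; composing gives (πρ)(7) = 8.

8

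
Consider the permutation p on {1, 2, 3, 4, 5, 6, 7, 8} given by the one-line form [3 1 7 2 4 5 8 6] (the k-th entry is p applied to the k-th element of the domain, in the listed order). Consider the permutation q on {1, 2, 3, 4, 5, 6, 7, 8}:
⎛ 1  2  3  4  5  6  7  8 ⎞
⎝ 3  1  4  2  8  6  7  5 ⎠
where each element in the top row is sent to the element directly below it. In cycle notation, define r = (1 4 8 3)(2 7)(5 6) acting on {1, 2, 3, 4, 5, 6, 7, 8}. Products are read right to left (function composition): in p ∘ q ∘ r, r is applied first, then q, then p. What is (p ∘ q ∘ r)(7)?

Chase 7: r(7) = 2; q(2) = 1; p(1) = 3. Hence (p ∘ q ∘ r)(7) = 3.

3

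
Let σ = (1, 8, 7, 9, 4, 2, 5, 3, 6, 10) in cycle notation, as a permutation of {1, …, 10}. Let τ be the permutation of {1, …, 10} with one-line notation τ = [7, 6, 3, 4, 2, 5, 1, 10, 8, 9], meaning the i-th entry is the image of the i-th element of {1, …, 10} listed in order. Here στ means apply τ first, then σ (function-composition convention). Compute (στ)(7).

8

τ(7) = 1, then σ(1) = 8; composing gives (στ)(7) = 8.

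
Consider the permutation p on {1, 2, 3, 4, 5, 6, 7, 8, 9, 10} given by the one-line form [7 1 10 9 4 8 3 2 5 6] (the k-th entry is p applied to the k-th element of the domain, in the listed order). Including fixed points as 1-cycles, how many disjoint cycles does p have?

The cycle decomposition is (1, 7, 3, 10, 6, 8, 2)(4, 9, 5), which has 2 cycles (counting 1-cycles).

2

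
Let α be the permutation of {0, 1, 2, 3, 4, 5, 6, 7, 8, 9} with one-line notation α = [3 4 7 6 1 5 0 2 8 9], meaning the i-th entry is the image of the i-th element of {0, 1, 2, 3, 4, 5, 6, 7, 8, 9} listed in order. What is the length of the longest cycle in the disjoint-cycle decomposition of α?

Decomposing into disjoint cycles gives (0 3 6)(1 4)(2 7); the longest has length 3.

3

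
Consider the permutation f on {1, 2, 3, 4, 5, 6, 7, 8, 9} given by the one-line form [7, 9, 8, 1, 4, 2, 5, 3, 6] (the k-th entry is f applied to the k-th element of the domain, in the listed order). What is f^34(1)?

5

Tracing 1 → 7 → … returns to 1 after 4 steps, so 1 lies in a 4-cycle (1 7 5 4).
Since the cycle has length 4, f^34 acts on it the same as f^2 (34 mod 4 = 2).
Advancing 2 steps from 1: 1 → 7 → 5.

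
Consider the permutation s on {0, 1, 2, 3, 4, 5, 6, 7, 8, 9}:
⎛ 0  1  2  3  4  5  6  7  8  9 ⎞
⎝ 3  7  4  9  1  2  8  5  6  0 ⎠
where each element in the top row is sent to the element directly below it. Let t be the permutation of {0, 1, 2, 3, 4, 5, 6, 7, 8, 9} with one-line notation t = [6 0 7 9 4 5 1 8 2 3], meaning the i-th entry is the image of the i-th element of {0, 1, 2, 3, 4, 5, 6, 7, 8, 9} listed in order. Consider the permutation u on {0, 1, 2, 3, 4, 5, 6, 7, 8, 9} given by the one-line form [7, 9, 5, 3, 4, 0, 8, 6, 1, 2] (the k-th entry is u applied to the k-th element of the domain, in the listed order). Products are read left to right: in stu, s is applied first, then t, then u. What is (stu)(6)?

Chase 6: s(6) = 8; t(8) = 2; u(2) = 5. Hence (stu)(6) = 5.

5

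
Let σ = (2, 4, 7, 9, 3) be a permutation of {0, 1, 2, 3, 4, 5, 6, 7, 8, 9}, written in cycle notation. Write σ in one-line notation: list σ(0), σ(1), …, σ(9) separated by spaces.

0 1 4 2 7 5 6 9 8 3

Image by image: 0↦0, 1↦1, 2↦4, 3↦2, 4↦7, 5↦5, 6↦6, 7↦9, 8↦8, 9↦3.
Listing these in domain order gives 0 1 4 2 7 5 6 9 8 3.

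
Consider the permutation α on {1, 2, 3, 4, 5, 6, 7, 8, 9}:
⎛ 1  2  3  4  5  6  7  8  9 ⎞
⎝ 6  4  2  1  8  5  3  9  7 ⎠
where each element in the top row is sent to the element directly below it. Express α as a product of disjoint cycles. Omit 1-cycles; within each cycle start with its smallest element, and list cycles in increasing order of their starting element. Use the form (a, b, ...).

(1, 6, 5, 8, 9, 7, 3, 2, 4)

Start at 1 and follow images: 1 → 6 → 5 → 8 → 9 → 7 → 3 → 2 → 4 → 1, giving the cycle (1, 6, 5, 8, 9, 7, 3, 2, 4).
Continuing from each remaining unvisited element yields (1, 6, 5, 8, 9, 7, 3, 2, 4).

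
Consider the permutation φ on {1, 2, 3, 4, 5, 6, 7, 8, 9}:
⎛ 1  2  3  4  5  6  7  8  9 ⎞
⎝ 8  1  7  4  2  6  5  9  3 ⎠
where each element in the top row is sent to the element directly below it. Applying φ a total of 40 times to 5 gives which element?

3

Tracing 5 → 2 → … returns to 5 after 7 steps, so 5 lies in a 7-cycle (1, 8, 9, 3, 7, 5, 2).
Powers repeat with period 7 on this cycle, and 40 mod 7 = 5, so φ^40(5) = φ^5(5).
Advancing 5 steps from 5: 5 → 2 → 1 → 8 → 9 → 3.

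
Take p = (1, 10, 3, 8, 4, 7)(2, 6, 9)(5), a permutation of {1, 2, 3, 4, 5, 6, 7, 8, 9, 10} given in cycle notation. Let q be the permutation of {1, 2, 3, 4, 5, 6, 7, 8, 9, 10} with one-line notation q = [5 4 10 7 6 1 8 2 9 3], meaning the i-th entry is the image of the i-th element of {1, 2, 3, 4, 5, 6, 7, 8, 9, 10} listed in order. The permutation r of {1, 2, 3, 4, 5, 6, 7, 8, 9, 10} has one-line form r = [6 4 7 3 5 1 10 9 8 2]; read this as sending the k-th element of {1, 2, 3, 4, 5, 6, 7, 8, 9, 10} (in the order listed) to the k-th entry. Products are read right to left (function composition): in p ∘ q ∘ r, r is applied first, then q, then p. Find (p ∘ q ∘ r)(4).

(p ∘ q ∘ r)(4) = p(q(r(4))). r(4) = 3, then q(3) = 10, then p(10) = 3, so the result is 3.

3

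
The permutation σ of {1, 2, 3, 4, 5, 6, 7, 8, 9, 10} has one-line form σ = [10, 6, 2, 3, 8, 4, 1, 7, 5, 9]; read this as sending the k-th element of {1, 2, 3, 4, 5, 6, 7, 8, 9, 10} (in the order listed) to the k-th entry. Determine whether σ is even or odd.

In disjoint-cycle form the cycle lengths are 6, 4.
A cycle of length ℓ contributes ℓ−1 transpositions, so σ is a product of 5 + 3 = 8 transpositions — even.

even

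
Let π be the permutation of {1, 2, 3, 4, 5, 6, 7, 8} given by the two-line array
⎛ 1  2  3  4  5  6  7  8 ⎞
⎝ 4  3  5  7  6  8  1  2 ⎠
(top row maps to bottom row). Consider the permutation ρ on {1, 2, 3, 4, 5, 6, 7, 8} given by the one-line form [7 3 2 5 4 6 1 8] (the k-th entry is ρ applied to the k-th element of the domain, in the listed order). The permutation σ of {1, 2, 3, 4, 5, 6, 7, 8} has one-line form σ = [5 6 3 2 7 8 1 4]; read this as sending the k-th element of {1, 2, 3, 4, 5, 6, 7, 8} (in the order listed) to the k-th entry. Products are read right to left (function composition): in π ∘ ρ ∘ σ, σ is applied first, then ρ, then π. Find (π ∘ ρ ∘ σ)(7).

(π ∘ ρ ∘ σ)(7) = π(ρ(σ(7))). σ(7) = 1, then ρ(1) = 7, then π(7) = 1, so the result is 1.

1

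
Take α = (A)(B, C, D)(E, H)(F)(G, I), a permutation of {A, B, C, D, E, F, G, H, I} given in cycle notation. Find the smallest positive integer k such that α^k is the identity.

6

The disjoint cycles have lengths 3, 2, 2, 1, 1.
Since disjoint cycles commute, ord(α) = lcm(3, 2, 2) = 6.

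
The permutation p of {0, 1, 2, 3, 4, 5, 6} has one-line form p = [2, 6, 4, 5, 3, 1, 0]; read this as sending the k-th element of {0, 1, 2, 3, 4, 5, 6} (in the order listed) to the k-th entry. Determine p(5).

1

5 is element number 6 of the domain, and entry number 6 of the one-line form is 1, so p(5) = 1.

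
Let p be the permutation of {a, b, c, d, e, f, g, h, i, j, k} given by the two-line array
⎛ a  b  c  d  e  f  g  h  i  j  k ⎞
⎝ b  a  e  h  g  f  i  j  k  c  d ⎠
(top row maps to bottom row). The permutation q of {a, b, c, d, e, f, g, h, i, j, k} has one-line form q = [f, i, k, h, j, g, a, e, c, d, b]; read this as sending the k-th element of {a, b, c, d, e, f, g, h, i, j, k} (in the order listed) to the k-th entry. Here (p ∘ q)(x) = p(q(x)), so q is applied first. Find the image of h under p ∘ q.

(p ∘ q)(h) = p(q(h)). q(h) = e, then p(e) = g. So (p ∘ q)(h) = g.

g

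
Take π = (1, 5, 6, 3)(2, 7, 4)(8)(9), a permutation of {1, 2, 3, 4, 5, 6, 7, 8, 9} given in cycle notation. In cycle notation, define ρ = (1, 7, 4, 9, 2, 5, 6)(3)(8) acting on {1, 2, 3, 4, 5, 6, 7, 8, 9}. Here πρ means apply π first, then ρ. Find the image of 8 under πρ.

8

π(8) = 8, then ρ(8) = 8; composing gives (πρ)(8) = 8.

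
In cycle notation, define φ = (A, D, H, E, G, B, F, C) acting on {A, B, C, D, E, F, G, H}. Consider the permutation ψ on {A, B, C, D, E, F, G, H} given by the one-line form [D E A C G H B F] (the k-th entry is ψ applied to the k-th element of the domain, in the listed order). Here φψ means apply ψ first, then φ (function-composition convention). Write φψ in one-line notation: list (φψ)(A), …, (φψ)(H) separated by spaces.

H G D A B E F C

For each element, apply ψ then φ: A → D → H; B → E → G; C → A → D; D → C → A; E → G → B; F → H → E; G → B → F; H → F → C.
Collecting the images, φψ = [H G D A B E F C].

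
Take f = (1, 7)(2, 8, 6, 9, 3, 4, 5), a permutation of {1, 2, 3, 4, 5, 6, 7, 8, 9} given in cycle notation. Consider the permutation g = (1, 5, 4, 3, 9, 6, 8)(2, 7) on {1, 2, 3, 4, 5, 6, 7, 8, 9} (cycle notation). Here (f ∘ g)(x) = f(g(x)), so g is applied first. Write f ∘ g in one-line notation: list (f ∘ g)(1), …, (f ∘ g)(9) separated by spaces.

(f ∘ g)(x) = f(g(x)). Computing each image: f(g(1)) = f(5) = 2, f(g(2)) = f(7) = 1, f(g(3)) = f(9) = 3, f(g(4)) = f(3) = 4, f(g(5)) = f(4) = 5, f(g(6)) = f(8) = 6, f(g(7)) = f(2) = 8, f(g(8)) = f(1) = 7, f(g(9)) = f(6) = 9.
Hence f ∘ g = [2 1 3 4 5 6 8 7 9].

2 1 3 4 5 6 8 7 9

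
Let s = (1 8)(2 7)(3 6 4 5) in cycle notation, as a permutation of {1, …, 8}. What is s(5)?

5 appears in (3 6 4 5); the next entry (wrapping around) is 3.

3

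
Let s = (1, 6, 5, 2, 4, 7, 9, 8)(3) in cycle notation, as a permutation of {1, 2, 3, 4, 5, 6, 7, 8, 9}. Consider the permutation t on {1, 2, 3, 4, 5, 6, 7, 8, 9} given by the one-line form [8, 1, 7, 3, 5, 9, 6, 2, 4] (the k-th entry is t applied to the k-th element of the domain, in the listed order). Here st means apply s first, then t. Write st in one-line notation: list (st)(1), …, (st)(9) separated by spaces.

9 3 7 6 1 5 4 8 2

For each element, apply s then t: 1 → 6 → 9; 2 → 4 → 3; 3 → 3 → 7; 4 → 7 → 6; 5 → 2 → 1; 6 → 5 → 5; 7 → 9 → 4; 8 → 1 → 8; 9 → 8 → 2.
Collecting the images, st = [9 3 7 6 1 5 4 8 2].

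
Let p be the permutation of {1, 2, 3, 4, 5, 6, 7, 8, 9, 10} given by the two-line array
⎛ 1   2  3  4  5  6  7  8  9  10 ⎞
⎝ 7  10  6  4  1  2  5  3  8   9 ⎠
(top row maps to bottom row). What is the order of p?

Decomposing into disjoint cycles gives cycle lengths 6, 3, 1.
The order of p is the least common multiple of its cycle lengths: lcm(6, 3) = 6.

6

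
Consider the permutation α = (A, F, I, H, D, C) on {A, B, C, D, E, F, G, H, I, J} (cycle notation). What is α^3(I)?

I lies in the 6-cycle (A, F, I, H, D, C).
Advancing 3 steps from I: I → H → D → C.

C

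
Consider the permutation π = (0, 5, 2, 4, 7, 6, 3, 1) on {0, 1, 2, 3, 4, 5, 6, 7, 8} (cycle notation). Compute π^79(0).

1

0 lies in the 8-cycle (0, 5, 2, 4, 7, 6, 3, 1).
Powers repeat with period 8 on this cycle, and 79 mod 8 = 7, so π^79(0) = π^7(0).
Stepping 7 places around the cycle: 0 → 5 → 2 → 4 → 7 → 6 → 3 → 1.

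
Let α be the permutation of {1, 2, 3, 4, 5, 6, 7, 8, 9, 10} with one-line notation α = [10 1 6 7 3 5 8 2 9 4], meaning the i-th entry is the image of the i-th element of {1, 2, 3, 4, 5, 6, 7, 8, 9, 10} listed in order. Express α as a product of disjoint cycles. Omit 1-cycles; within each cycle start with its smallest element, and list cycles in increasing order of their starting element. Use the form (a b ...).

(1 10 4 7 8 2)(3 6 5)

Start at 1 and follow images: 1 → 10 → 4 → 7 → 8 → 2 → 1, giving the cycle (1 10 4 7 8 2).
Repeating from the next unused element and collecting all non-trivial cycles gives (1 10 4 7 8 2)(3 6 5).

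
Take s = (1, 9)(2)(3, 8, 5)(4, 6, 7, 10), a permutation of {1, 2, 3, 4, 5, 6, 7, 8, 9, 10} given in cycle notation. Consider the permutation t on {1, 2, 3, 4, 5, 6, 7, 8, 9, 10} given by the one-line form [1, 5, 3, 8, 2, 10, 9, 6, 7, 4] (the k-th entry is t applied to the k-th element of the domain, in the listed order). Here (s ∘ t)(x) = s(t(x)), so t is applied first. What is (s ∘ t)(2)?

3

First apply t: t(2) = 5, then s(5) = 3. Thus (s ∘ t)(2) = 3.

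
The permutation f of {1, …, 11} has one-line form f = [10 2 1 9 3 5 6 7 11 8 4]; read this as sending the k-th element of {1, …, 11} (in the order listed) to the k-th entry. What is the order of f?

21

Writing f as disjoint cycles, the cycle lengths are 7, 3, 1.
The order of f is the least common multiple of its cycle lengths: lcm(7, 3) = 21.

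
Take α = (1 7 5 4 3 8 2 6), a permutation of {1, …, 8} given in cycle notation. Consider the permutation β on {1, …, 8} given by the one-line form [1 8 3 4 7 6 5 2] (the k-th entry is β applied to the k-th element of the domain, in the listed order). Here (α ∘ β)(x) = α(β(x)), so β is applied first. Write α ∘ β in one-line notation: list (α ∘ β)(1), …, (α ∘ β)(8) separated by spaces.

7 2 8 3 5 1 4 6

(α ∘ β)(x) = α(β(x)). Computing each image: α(β(1)) = α(1) = 7, α(β(2)) = α(8) = 2, α(β(3)) = α(3) = 8, α(β(4)) = α(4) = 3, α(β(5)) = α(7) = 5, α(β(6)) = α(6) = 1, α(β(7)) = α(5) = 4, α(β(8)) = α(2) = 6.
Hence α ∘ β = [7 2 8 3 5 1 4 6].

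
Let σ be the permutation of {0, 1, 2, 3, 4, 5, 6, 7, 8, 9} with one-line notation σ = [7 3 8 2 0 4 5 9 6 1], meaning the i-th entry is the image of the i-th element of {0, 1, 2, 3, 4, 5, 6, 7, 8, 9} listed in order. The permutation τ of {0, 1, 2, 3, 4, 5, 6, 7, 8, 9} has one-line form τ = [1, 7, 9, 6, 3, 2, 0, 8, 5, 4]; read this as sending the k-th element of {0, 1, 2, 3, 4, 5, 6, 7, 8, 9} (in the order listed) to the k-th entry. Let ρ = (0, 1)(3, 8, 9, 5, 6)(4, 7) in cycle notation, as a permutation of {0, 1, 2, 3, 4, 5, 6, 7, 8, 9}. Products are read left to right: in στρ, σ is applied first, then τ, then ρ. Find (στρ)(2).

6

Apply the permutations in order: σ(2) = 8, then τ(8) = 5, then ρ(5) = 6. So (στρ)(2) = 6.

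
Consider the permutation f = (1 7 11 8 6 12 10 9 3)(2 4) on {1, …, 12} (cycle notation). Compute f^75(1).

8

1 lies in the 9-cycle (1 7 11 8 6 12 10 9 3).
Since the cycle has length 9, f^75 acts on it the same as f^3 (75 mod 9 = 3).
Advancing 3 steps from 1: 1 → 7 → 11 → 8.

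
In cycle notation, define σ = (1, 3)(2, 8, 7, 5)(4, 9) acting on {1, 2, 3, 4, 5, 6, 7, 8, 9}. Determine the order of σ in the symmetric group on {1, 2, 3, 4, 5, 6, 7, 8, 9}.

4

The disjoint cycles have lengths 4, 2, 2, 1.
The order of σ is the least common multiple of its cycle lengths: lcm(4, 2, 2) = 4.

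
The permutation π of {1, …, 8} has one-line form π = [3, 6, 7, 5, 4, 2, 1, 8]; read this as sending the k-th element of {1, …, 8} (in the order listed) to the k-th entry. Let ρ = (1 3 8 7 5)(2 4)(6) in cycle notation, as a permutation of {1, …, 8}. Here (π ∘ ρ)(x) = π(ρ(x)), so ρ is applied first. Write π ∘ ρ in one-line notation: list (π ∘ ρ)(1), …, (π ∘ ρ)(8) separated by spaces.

7 5 8 6 3 2 4 1

(π ∘ ρ)(x) = π(ρ(x)). Computing each image: π(ρ(1)) = π(3) = 7, π(ρ(2)) = π(4) = 5, π(ρ(3)) = π(8) = 8, π(ρ(4)) = π(2) = 6, π(ρ(5)) = π(1) = 3, π(ρ(6)) = π(6) = 2, π(ρ(7)) = π(5) = 4, π(ρ(8)) = π(7) = 1.
Hence π ∘ ρ = [7 5 8 6 3 2 4 1].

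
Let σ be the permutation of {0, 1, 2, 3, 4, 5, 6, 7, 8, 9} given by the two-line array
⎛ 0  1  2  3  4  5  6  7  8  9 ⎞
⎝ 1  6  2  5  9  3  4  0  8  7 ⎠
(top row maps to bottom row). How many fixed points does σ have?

The fixed points (elements with σ(x) = x) are {2, 8}, so there are 2.

2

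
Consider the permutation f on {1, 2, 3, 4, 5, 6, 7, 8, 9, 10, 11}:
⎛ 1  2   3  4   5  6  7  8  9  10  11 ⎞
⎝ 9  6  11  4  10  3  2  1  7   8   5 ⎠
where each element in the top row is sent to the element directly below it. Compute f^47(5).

6

Tracing 5 → 10 → … returns to 5 after 10 steps, so 5 lies in a 10-cycle (1, 9, 7, 2, 6, 3, 11, 5, 10, 8).
Powers repeat with period 10 on this cycle, and 47 mod 10 = 7, so f^47(5) = f^7(5).
Stepping 7 places around the cycle: 5 → 10 → 8 → 1 → 9 → 7 → 2 → 6.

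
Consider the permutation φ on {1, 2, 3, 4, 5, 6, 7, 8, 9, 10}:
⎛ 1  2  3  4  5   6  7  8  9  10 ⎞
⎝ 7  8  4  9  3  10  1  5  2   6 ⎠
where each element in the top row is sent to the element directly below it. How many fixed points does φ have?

0

No element satisfies φ(x) = x, so there are 0 fixed points.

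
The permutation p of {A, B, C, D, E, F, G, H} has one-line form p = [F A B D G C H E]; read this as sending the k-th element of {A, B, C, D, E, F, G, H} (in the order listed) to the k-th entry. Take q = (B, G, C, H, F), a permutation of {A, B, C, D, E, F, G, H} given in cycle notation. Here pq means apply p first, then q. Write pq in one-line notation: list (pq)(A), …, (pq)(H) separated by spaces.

Chase each element through p then q: A → F → B; B → A → A; C → B → G; D → D → D; E → G → C; F → C → H; G → H → F; H → E → E.
So pq in one-line form is B A G D C H F E.

B A G D C H F E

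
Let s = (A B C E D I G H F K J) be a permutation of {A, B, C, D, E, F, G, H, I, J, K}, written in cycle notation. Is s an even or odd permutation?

The cycle lengths are 11.
A cycle is odd iff its length is even; s has 0 even-length cycles, so sgn(s) = (−1)^0 and s is even.

even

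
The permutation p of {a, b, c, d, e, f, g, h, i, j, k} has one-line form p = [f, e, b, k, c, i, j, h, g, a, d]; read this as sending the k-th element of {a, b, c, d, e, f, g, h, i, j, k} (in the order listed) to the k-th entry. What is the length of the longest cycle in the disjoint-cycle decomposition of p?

5

Decomposing into disjoint cycles gives (a f i g j)(b e c)(d k); the longest has length 5.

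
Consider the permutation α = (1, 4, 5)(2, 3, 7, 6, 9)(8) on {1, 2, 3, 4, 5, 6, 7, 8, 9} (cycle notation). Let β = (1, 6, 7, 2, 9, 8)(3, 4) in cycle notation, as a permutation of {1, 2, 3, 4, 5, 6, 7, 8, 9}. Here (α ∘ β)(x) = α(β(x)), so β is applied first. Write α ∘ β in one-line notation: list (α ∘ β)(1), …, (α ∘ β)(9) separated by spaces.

Chase each element through β then α: 1 → 6 → 9; 2 → 9 → 2; 3 → 4 → 5; 4 → 3 → 7; 5 → 5 → 1; 6 → 7 → 6; 7 → 2 → 3; 8 → 1 → 4; 9 → 8 → 8.
So α ∘ β in one-line form is 9 2 5 7 1 6 3 4 8.

9 2 5 7 1 6 3 4 8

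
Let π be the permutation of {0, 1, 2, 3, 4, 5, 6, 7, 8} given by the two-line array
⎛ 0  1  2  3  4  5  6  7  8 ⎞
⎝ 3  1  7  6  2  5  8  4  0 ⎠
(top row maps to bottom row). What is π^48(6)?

Tracing 6 → 8 → … returns to 6 after 4 steps, so 6 lies in a 4-cycle (0 3 6 8).
Since the cycle has length 4, π^48 acts on it the same as π^0 (48 mod 4 = 0).
So π^48(6) = 6.

6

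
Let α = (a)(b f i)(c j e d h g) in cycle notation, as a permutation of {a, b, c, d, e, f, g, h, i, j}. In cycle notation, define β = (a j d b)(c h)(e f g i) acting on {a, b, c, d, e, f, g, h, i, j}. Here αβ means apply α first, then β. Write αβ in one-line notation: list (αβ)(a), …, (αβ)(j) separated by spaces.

j g d c b e h i a f

For each element, apply α then β: a → a → j; b → f → g; c → j → d; d → h → c; e → d → b; f → i → e; g → c → h; h → g → i; i → b → a; j → e → f.
So αβ in one-line form is j g d c b e h i a f.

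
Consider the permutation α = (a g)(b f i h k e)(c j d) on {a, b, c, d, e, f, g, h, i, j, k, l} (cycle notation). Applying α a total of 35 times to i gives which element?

f

i lies in the 6-cycle (b f i h k e).
On a 6-cycle, α^6 is the identity, so α^35 = α^5 there (35 ≡ 5 mod 6).
Stepping 5 places around the cycle: i → h → k → e → b → f.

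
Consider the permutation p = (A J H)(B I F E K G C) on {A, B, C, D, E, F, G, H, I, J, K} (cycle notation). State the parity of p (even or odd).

even

The cycle lengths are 7, 3, 1.
A cycle is odd iff its length is even; p has 0 even-length cycles, so sgn(p) = (−1)^0 and p is even.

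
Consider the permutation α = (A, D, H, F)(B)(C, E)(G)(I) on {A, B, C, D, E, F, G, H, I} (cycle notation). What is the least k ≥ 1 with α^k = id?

The disjoint cycles have lengths 4, 2, 1, 1, 1.
The order of α is the least common multiple of its cycle lengths: lcm(4, 2) = 4.

4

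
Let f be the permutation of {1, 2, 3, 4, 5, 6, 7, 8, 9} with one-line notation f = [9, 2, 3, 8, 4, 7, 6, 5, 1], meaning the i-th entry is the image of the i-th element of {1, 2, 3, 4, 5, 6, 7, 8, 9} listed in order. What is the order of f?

The disjoint-cycle form of f has cycle lengths 3, 2, 2, 1, 1.
The order is lcm(3, 2, 2) = 6.

6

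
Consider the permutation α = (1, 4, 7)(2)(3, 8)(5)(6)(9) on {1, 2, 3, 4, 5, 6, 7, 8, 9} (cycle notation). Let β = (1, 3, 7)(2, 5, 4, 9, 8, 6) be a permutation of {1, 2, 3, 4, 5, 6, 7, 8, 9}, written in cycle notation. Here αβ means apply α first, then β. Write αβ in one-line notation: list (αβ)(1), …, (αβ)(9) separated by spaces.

9 5 6 1 4 2 3 7 8

(αβ)(x) = β(α(x)). Computing each image: β(α(1)) = β(4) = 9, β(α(2)) = β(2) = 5, β(α(3)) = β(8) = 6, β(α(4)) = β(7) = 1, β(α(5)) = β(5) = 4, β(α(6)) = β(6) = 2, β(α(7)) = β(1) = 3, β(α(8)) = β(3) = 7, β(α(9)) = β(9) = 8.
Hence αβ = [9 5 6 1 4 2 3 7 8].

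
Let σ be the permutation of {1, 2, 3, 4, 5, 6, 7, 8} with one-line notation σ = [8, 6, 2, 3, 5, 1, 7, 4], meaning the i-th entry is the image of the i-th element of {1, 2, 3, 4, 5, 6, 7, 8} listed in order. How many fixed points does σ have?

The fixed points (elements with σ(x) = x) are {5, 7}, so there are 2.

2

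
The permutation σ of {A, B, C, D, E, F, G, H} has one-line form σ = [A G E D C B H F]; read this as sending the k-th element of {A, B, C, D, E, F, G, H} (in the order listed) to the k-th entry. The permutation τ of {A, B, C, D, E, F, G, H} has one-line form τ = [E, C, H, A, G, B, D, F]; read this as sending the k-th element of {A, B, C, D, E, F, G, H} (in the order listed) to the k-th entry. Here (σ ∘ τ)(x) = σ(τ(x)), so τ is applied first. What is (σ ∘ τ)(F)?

τ(F) = B, then σ(B) = G; composing gives (σ ∘ τ)(F) = G.

G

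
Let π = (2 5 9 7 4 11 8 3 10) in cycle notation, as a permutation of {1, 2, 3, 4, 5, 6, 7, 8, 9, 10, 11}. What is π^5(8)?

8 lies in the 9-cycle (2 5 9 7 4 11 8 3 10).
Advancing 5 steps from 8: 8 → 3 → 10 → 2 → 5 → 9.

9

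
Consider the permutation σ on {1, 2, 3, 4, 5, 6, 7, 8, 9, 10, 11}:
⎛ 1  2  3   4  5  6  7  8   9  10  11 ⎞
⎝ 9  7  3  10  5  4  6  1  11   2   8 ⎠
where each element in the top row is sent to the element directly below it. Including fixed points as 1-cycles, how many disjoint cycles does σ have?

The cycle decomposition is (1, 9, 11, 8)(2, 7, 6, 4, 10)(3)(5), which has 4 cycles (counting 1-cycles).

4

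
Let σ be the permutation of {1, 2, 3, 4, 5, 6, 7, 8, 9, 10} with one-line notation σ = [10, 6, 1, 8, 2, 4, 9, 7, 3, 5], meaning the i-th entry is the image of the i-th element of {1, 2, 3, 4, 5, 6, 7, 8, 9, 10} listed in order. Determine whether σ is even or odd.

In disjoint-cycle form the cycle lengths are 10.
A cycle of length ℓ contributes ℓ−1 transpositions, so σ is a product of 9 transpositions — odd.

odd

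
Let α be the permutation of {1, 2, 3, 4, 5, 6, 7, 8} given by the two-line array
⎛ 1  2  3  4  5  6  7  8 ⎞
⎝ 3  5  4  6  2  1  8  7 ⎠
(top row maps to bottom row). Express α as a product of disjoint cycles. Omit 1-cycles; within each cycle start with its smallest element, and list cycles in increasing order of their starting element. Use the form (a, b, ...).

Start at 1 and follow images: 1 → 3 → 4 → 6 → 1, giving the cycle (1, 3, 4, 6).
Repeating from the next unused element and collecting all non-trivial cycles gives (1, 3, 4, 6)(2, 5)(7, 8).

(1, 3, 4, 6)(2, 5)(7, 8)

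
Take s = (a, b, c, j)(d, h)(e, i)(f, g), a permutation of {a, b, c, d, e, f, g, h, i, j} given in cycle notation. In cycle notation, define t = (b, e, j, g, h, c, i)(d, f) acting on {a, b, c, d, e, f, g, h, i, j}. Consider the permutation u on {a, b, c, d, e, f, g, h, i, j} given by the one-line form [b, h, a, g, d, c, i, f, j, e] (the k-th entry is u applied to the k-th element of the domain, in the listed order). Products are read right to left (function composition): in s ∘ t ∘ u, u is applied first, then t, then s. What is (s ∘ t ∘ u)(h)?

(s ∘ t ∘ u)(h) = s(t(u(h))). u(h) = f, then t(f) = d, then s(d) = h, so the result is h.

h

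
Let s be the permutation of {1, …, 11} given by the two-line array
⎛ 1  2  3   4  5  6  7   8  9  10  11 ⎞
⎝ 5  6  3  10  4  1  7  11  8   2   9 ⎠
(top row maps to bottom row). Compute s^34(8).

11

Tracing 8 → 11 → … returns to 8 after 3 steps, so 8 lies in a 3-cycle (8, 11, 9).
On a 3-cycle, s^3 is the identity, so s^34 = s^1 there (34 ≡ 1 mod 3).
Advancing 1 step from 8: 8 → 11.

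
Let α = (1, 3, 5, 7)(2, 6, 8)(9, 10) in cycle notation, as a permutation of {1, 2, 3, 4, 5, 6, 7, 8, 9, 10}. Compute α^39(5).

5 lies in the 4-cycle (1, 3, 5, 7).
On a 4-cycle, α^4 is the identity, so α^39 = α^3 there (39 ≡ 3 mod 4).
Stepping 3 places around the cycle: 5 → 7 → 1 → 3.

3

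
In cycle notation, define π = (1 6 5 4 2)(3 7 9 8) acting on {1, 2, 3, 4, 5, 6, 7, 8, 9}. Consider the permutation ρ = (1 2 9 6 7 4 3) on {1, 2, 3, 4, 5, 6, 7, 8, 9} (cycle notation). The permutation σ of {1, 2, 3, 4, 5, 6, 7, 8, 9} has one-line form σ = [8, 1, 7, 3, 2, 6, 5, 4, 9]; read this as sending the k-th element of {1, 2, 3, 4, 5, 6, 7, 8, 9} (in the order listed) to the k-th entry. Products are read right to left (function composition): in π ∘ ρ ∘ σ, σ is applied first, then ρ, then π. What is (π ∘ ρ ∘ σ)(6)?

Chase 6: σ(6) = 6; ρ(6) = 7; π(7) = 9. Hence (π ∘ ρ ∘ σ)(6) = 9.

9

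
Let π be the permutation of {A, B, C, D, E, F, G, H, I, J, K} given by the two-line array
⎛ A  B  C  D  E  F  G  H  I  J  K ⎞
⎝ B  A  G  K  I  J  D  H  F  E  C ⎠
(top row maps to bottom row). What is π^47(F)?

I

Tracing F → J → … returns to F after 4 steps, so F lies in a 4-cycle (E, I, F, J).
Since the cycle has length 4, π^47 acts on it the same as π^3 (47 mod 4 = 3).
Advancing 3 steps from F: F → J → E → I.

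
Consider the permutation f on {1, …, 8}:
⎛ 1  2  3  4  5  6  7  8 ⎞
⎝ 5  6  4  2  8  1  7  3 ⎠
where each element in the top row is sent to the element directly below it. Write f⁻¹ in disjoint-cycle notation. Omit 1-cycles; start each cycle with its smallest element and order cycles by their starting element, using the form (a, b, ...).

The cycle decomposition of f is (1, 5, 8, 3, 4, 2, 6).
The inverse reverses every cycle; in canonical form, f⁻¹ = (1, 6, 2, 4, 3, 8, 5).

(1, 6, 2, 4, 3, 8, 5)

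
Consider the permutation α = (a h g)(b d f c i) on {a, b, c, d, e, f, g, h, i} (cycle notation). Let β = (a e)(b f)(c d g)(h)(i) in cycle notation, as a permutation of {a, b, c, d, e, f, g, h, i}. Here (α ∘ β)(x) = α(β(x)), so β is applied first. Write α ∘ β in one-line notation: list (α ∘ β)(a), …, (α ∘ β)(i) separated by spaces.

e c f a h d i g b

(α ∘ β)(x) = α(β(x)). Computing each image: α(β(a)) = α(e) = e, α(β(b)) = α(f) = c, α(β(c)) = α(d) = f, α(β(d)) = α(g) = a, α(β(e)) = α(a) = h, α(β(f)) = α(b) = d, α(β(g)) = α(c) = i, α(β(h)) = α(h) = g, α(β(i)) = α(i) = b.
Hence α ∘ β = [e c f a h d i g b].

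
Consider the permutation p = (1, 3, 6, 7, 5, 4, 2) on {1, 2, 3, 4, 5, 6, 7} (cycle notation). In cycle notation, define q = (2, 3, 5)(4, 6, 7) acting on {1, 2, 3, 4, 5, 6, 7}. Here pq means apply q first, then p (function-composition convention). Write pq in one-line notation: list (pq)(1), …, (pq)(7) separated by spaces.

(pq)(x) = p(q(x)). Computing each image: p(q(1)) = p(1) = 3, p(q(2)) = p(3) = 6, p(q(3)) = p(5) = 4, p(q(4)) = p(6) = 7, p(q(5)) = p(2) = 1, p(q(6)) = p(7) = 5, p(q(7)) = p(4) = 2.
Hence pq = [3 6 4 7 1 5 2].

3 6 4 7 1 5 2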